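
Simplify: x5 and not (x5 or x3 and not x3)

x5 and not (x5 or x3 and not x3)
= x5 and not x5   — complement / identity
= False   — complement

False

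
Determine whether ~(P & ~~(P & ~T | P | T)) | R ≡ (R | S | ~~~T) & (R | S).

No

E1: ~(P & ~~(P & ~T | P | T)) | R
    = ~(P & ~~(P | T)) | R   — absorption
    = ~(P & (P | T)) | R   — double negation
    = ~P | R   — absorption
E2: (R | S | ~~~T) & (R | S)
    = (R | S | ~T) & (R | S)   — double negation
    = R | S   — absorption
These differ: at P=1, R=0, S=1, T=1, E1 = 0 but E2 = 1.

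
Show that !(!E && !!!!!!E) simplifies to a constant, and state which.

true

!(!E && !!!!!!E)
= !(!E && !!!!E)   [double negation]
= !(!E && !!E)   [double negation]
= E || !E   [De Morgan]
= true   [complement]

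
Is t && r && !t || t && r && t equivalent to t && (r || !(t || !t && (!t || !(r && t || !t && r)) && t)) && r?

E1: t && r && !t || t && r && t
    = t && r
E2: t && (r || !(t || !t && (!t || !(r && t || !t && r)) && t)) && r
    = t && (r || !(t || !t && (!t || !r) && t)) && r
    = t && (r || !(t || !t && t)) && r
    = t && (r || !t) && r
    = t && r
Both reduce to t && r, so they are equivalent.

Yes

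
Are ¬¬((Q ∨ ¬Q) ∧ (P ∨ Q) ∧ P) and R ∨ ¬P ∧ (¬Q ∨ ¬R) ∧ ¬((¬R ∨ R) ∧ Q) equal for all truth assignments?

No

E1: ¬¬((Q ∨ ¬Q) ∧ (P ∨ Q) ∧ P)
    = ¬¬((P ∨ Q) ∧ P)   [complement / identity]
    = ¬¬P   [absorption]
    = P   [double negation]
E2: R ∨ ¬P ∧ (¬Q ∨ ¬R) ∧ ¬((¬R ∨ R) ∧ Q)
    = R ∨ ¬P ∧ (¬Q ∨ ¬R) ∧ ¬Q   [complement / identity]
    = R ∨ ¬P ∧ ¬Q   [absorption]
These differ: at P=0, Q=0, R=1, E1 = 0 but E2 = 1.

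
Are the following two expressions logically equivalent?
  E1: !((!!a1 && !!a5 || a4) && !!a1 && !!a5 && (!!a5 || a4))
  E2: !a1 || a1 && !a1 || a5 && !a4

E1: !((!!a1 && !!a5 || a4) && !!a1 && !!a5 && (!!a5 || a4))
    = !((!!a1 && !!a5 || a4) && !!a1 && !!a5)   (absorption)
    = !(!!a1 && !!a5)   (absorption)
    = !a1 || !a5   (De Morgan)
E2: !a1 || a1 && !a1 || a5 && !a4
    = !a1 || a5 && !a4   (complement / identity)
These differ: at a1=1, a4=0, a5=1, E1 = 0 but E2 = 1.

No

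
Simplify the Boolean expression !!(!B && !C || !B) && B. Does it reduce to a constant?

false

!!(!B && !C || !B) && B
= !!!B && B   (absorption)
= !B && B   (double negation)
= false   (complement)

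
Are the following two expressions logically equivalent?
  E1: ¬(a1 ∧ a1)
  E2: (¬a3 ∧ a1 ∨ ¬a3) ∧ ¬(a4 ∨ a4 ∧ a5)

E1: ¬(a1 ∧ a1)
    = ¬a1
E2: (¬a3 ∧ a1 ∨ ¬a3) ∧ ¬(a4 ∨ a4 ∧ a5)
    = ¬a3 ∧ ¬(a4 ∨ a4 ∧ a5)
    = ¬a3 ∧ ¬a4
These differ: at a1=0, a3=1, a4=1, a5=1, E1 = 1 but E2 = 0.

No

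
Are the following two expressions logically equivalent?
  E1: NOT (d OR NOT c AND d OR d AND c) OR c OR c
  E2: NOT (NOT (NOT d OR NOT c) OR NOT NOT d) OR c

Yes

E1: NOT (d OR NOT c AND d OR d AND c) OR c OR c
    = NOT (d OR NOT c AND d OR d AND c) OR c   [idempotence]
    = NOT (d OR d) OR c   [distribution]
    = NOT d OR c   [idempotence]
E2: NOT (NOT (NOT d OR NOT c) OR NOT NOT d) OR c
    = (NOT d OR NOT c) AND NOT d OR c   [De Morgan]
    = NOT d OR c   [absorption]
Both reduce to NOT d OR c, so they are equivalent.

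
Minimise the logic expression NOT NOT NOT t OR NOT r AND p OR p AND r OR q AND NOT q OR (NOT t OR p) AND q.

NOT NOT NOT t OR NOT r AND p OR p AND r OR q AND NOT q OR (NOT t OR p) AND q
= NOT t OR NOT r AND p OR p AND r OR q AND NOT q OR (NOT t OR p) AND q   — double negation
= NOT t OR NOT r AND p OR p AND r OR (NOT t OR p) AND q   — complement / identity
= NOT t OR p OR (NOT t OR p) AND q   — distribution
= NOT t OR p   — absorption

NOT t OR p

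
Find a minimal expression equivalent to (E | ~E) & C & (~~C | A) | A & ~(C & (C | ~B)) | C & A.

(E | ~E) & C & (~~C | A) | A & ~(C & (C | ~B)) | C & A
= (E | ~E) & C & (C | A) | A & ~(C & (C | ~B)) | C & A   [double negation]
= (E | ~E) & C & (C | A) | A & ~C | C & A   [absorption]
= C & (C | A) | A & ~C | C & A   [complement / identity]
= C | A & ~C | C & A   [absorption]
= C | A   [distribution]

C | A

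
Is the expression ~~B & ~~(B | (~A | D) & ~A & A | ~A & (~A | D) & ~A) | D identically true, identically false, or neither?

~~B & ~~(B | (~A | D) & ~A & A | ~A & (~A | D) & ~A) | D
= ~~B & ~~(B | (~A | D) & ~A) | D   [distribution]
= ~~B & ~~(B | ~A) | D   [absorption]
= ~~B & (B | ~A) | D   [double negation]
= B & (B | ~A) | D   [double negation]
= B | D   [absorption]
This depends on B, D, so it is not a constant.

neither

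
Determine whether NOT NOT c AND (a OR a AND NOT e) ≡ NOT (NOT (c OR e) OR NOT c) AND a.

Yes

E1: NOT NOT c AND (a OR a AND NOT e)
    = NOT NOT c AND a   — absorption
    = c AND a   — double negation
E2: NOT (NOT (c OR e) OR NOT c) AND a
    = (c OR e) AND c AND a   — De Morgan
    = c AND a   — absorption
Both reduce to c AND a, so they are equivalent.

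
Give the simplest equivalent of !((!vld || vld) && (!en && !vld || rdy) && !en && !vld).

en || vld

!((!vld || vld) && (!en && !vld || rdy) && !en && !vld)
= !((!en && !vld || rdy) && !en && !vld)   (complement / identity)
= !(!en && !vld)   (absorption)
= en || vld   (De Morgan)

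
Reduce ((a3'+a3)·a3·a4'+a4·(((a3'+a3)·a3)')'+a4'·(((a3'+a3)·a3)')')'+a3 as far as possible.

((a3'+a3)·a3·a4'+a4·(((a3'+a3)·a3)')'+a4'·(((a3'+a3)·a3)')')'+a3
= ((a3'+a3)·a3·a4'+(((a3'+a3)·a3)')')'+a3   (distribution)
= ((a3'+a3)·a3·a4'+(a3'+a3)·a3)'+a3   (double negation)
= ((a3'+a3)·a3)'+a3   (absorption)
= a3'+a3   (complement / identity)
= 1   (complement)

1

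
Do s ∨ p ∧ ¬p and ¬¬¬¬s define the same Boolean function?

E1: s ∨ p ∧ ¬p
    = s   — complement / identity
E2: ¬¬¬¬s
    = ¬¬s   — double negation
    = s   — double negation
Both reduce to s, so they are equivalent.

Yes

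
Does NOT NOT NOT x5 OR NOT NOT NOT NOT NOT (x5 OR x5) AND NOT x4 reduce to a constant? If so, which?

NOT NOT NOT x5 OR NOT NOT NOT NOT NOT (x5 OR x5) AND NOT x4
= NOT NOT NOT x5 OR NOT NOT NOT NOT NOT x5 AND NOT x4   (idempotence)
= NOT NOT NOT x5 OR NOT NOT NOT x5 AND NOT x4   (double negation)
= NOT NOT NOT x5   (absorption)
= NOT x5   (double negation)
This depends on x5, so it is not a constant.

no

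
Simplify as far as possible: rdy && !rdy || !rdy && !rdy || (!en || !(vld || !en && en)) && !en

rdy && !rdy || !rdy && !rdy || (!en || !(vld || !en && en)) && !en
= !rdy || (!en || !(vld || !en && en)) && !en   [distribution]
= !rdy || (!en || !vld) && !en   [complement / identity]
= !rdy || !en   [absorption]

!rdy || !en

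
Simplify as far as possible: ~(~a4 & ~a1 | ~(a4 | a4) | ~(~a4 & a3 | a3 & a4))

~(~a4 & ~a1 | ~(a4 | a4) | ~(~a4 & a3 | a3 & a4))
= ~(~a4 & ~a1 | ~(a4 | a4) | ~a3)   — distribution
= ~(~a4 & ~a1 | ~a4 | ~a3)   — idempotence
= ~(~a4 | ~a3)   — absorption
= a4 & a3   — De Morgan

a4 & a3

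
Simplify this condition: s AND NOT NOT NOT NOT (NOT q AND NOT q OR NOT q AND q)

s AND NOT NOT NOT NOT (NOT q AND NOT q OR NOT q AND q)
= s AND NOT NOT NOT NOT NOT q   — distribution
= s AND NOT NOT NOT q   — double negation
= s AND NOT q   — double negation

s AND NOT q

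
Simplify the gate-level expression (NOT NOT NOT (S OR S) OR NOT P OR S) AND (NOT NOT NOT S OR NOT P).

(NOT NOT NOT (S OR S) OR NOT P OR S) AND (NOT NOT NOT S OR NOT P)
= (NOT NOT NOT (S OR S) OR NOT P OR S) AND (NOT S OR NOT P)   (double negation)
= (NOT NOT NOT S OR NOT P OR S) AND (NOT S OR NOT P)   (idempotence)
= (NOT S OR NOT P OR S) AND (NOT S OR NOT P)   (double negation)
= NOT S OR NOT P   (absorption)

NOT S OR NOT P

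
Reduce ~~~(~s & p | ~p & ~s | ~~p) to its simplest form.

s & ~p

~~~(~s & p | ~p & ~s | ~~p)
= ~~~(~s | ~~p)
= ~(~s | ~~p)
= s & ~p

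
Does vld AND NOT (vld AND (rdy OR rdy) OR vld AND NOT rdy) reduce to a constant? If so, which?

yes, False

vld AND NOT (vld AND (rdy OR rdy) OR vld AND NOT rdy)
= vld AND NOT (vld AND rdy OR vld AND NOT rdy)   — idempotence
= vld AND NOT vld   — distribution
= FALSE   — complement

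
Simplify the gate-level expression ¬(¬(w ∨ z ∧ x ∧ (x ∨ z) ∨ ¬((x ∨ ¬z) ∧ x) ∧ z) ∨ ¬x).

(w ∨ z) ∧ x

¬(¬(w ∨ z ∧ x ∧ (x ∨ z) ∨ ¬((x ∨ ¬z) ∧ x) ∧ z) ∨ ¬x)
= ¬(¬(w ∨ z ∧ x ∨ ¬((x ∨ ¬z) ∧ x) ∧ z) ∨ ¬x)   [absorption]
= ¬(¬(w ∨ z ∧ x ∨ ¬x ∧ z) ∨ ¬x)   [absorption]
= (w ∨ z ∧ x ∨ ¬x ∧ z) ∧ x   [De Morgan]
= (w ∨ z) ∧ x   [distribution]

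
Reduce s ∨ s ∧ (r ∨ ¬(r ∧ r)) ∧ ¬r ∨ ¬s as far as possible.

s ∨ s ∧ (r ∨ ¬(r ∧ r)) ∧ ¬r ∨ ¬s
= s ∨ s ∧ (r ∨ ¬r) ∧ ¬r ∨ ¬s   [idempotence]
= s ∨ s ∧ ¬r ∨ ¬s   [complement / identity]
= s ∨ ¬s   [absorption]
= True   [complement]

True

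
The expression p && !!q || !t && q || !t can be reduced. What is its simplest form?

p && q || !t

p && !!q || !t && q || !t
= p && q || !t && q || !t
= p && q || !t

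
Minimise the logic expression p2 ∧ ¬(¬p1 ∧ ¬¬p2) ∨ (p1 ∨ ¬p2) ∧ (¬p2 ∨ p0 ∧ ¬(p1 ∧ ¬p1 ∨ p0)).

p1 ∨ ¬p2

p2 ∧ ¬(¬p1 ∧ ¬¬p2) ∨ (p1 ∨ ¬p2) ∧ (¬p2 ∨ p0 ∧ ¬(p1 ∧ ¬p1 ∨ p0))
= p2 ∧ (p1 ∨ ¬p2) ∨ (p1 ∨ ¬p2) ∧ (¬p2 ∨ p0 ∧ ¬(p1 ∧ ¬p1 ∨ p0))
= p2 ∧ (p1 ∨ ¬p2) ∨ (p1 ∨ ¬p2) ∧ (¬p2 ∨ p0 ∧ ¬p0)
= p2 ∧ (p1 ∨ ¬p2) ∨ (p1 ∨ ¬p2) ∧ ¬p2
= p1 ∨ ¬p2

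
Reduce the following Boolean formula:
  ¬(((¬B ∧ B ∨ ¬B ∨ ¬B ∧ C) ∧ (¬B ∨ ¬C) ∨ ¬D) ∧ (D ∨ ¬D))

¬(((¬B ∧ B ∨ ¬B ∨ ¬B ∧ C) ∧ (¬B ∨ ¬C) ∨ ¬D) ∧ (D ∨ ¬D))
= ¬((¬B ∧ B ∨ ¬B ∨ ¬B ∧ C) ∧ (¬B ∨ ¬C) ∨ ¬D)   — complement / identity
= ¬((¬B ∧ B ∨ ¬B) ∧ (¬B ∨ ¬C) ∨ ¬D)   — absorption
= ¬(¬B ∧ (¬B ∨ ¬C) ∨ ¬D)   — complement / identity
= ¬(¬B ∨ ¬D)   — absorption
= B ∧ D   — De Morgan

B ∧ D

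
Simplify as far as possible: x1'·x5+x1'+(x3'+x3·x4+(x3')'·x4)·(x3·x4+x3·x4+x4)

x1'·x5+x1'+(x3'+x3·x4+(x3')'·x4)·(x3·x4+x3·x4+x4)
= x1'·x5+x1'+(x3'+x3·x4+x3·x4)·(x3·x4+x3·x4+x4)   [double negation]
= x1'+(x3'+x3·x4+x3·x4)·(x3·x4+x3·x4+x4)   [absorption]
= x1'+x3'·x4+x3·x4+x3·x4   [distribution]
= x1'+x3'·x4+x3·x4   [idempotence]
= x1'+x4   [distribution]

x1'+x4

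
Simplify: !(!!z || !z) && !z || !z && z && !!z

!(!!z || !z) && !z || !z && z && !!z
= !(!!z || !z) && !z || !z && z && z
= !z && z && !z || !z && z && z
= !z && z
= false

false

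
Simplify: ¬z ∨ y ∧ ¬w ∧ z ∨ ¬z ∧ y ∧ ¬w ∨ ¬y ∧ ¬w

¬z ∨ y ∧ ¬w ∧ z ∨ ¬z ∧ y ∧ ¬w ∨ ¬y ∧ ¬w
= ¬z ∨ y ∧ ¬w ∨ ¬y ∧ ¬w   (distribution)
= ¬z ∨ ¬w   (distribution)

¬z ∨ ¬w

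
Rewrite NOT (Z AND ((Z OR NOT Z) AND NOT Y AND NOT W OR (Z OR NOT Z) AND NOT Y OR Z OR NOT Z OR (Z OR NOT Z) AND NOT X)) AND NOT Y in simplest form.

NOT Z AND NOT Y

NOT (Z AND ((Z OR NOT Z) AND NOT Y AND NOT W OR (Z OR NOT Z) AND NOT Y OR Z OR NOT Z OR (Z OR NOT Z) AND NOT X)) AND NOT Y
= NOT (Z AND ((Z OR NOT Z) AND NOT Y OR Z OR NOT Z OR (Z OR NOT Z) AND NOT X)) AND NOT Y
= NOT (Z AND (Z OR NOT Z OR (Z OR NOT Z) AND NOT X)) AND NOT Y
= NOT (Z AND (Z OR NOT Z)) AND NOT Y
= NOT Z AND NOT Y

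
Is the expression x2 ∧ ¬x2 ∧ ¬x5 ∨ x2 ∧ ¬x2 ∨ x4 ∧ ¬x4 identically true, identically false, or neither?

x2 ∧ ¬x2 ∧ ¬x5 ∨ x2 ∧ ¬x2 ∨ x4 ∧ ¬x4
= x2 ∧ ¬x2 ∧ ¬x5 ∨ x2 ∧ ¬x2   — complement / identity
= x2 ∧ ¬x2   — absorption
= False   — complement

identically false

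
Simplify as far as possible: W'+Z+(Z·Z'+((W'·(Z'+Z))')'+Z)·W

W'+Z

W'+Z+(Z·Z'+((W'·(Z'+Z))')'+Z)·W
= W'+Z+(((W'·(Z'+Z))')'+Z)·W   (complement / identity)
= W'+Z+(((W')')'+Z)·W   (complement / identity)
= W'+Z+(W'+Z)·W   (double negation)
= W'+Z   (absorption)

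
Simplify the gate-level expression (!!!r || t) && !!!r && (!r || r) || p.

(!!!r || t) && !!!r && (!r || r) || p
= (!!!r || t) && !!!r || p   — complement / identity
= !!!r || p   — absorption
= !r || p   — double negation

!r || p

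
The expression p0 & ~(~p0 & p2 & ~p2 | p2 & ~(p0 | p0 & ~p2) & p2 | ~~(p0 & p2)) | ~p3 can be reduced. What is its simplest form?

p0 & ~(~p0 & p2 & ~p2 | p2 & ~(p0 | p0 & ~p2) & p2 | ~~(p0 & p2)) | ~p3
= p0 & ~(~p0 & p2 & ~p2 | p2 & ~(p0 | p0 & ~p2) & p2 | p0 & p2) | ~p3   (double negation)
= p0 & ~(~p0 & p2 & ~p2 | p2 & ~p0 & p2 | p0 & p2) | ~p3   (absorption)
= p0 & ~(~p0 & p2 | p0 & p2) | ~p3   (distribution)
= p0 & ~p2 | ~p3   (distribution)

p0 & ~p2 | ~p3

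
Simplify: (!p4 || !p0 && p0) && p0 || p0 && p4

p0

(!p4 || !p0 && p0) && p0 || p0 && p4
= !p4 && p0 || p0 && p4   (complement / identity)
= p0   (distribution)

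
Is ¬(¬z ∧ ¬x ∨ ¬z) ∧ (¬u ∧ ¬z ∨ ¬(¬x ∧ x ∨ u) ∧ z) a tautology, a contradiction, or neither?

¬(¬z ∧ ¬x ∨ ¬z) ∧ (¬u ∧ ¬z ∨ ¬(¬x ∧ x ∨ u) ∧ z)
= ¬¬z ∧ (¬u ∧ ¬z ∨ ¬(¬x ∧ x ∨ u) ∧ z)
= ¬¬z ∧ (¬u ∧ ¬z ∨ ¬u ∧ z)
= ¬¬z ∧ ¬u
= z ∧ ¬u
This depends on u, z, so it is not a constant.

neither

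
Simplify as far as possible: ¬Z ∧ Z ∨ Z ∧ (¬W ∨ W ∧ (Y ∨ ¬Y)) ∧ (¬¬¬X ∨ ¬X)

Z ∧ ¬X

¬Z ∧ Z ∨ Z ∧ (¬W ∨ W ∧ (Y ∨ ¬Y)) ∧ (¬¬¬X ∨ ¬X)
= Z ∧ (¬W ∨ W ∧ (Y ∨ ¬Y)) ∧ (¬¬¬X ∨ ¬X)   [complement / identity]
= Z ∧ (¬W ∨ W ∧ (Y ∨ ¬Y)) ∧ (¬X ∨ ¬X)   [double negation]
= Z ∧ (¬W ∨ W) ∧ (¬X ∨ ¬X)   [complement / identity]
= Z ∧ (¬X ∨ ¬X)   [complement / identity]
= Z ∧ ¬X   [idempotence]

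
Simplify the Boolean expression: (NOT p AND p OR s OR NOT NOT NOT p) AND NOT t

(NOT p AND p OR s OR NOT NOT NOT p) AND NOT t
= (s OR NOT NOT NOT p) AND NOT t   (complement / identity)
= (s OR NOT p) AND NOT t   (double negation)

(s OR NOT p) AND NOT t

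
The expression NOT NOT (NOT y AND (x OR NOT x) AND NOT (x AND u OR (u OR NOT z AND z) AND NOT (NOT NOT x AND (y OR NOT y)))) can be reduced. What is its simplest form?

NOT NOT (NOT y AND (x OR NOT x) AND NOT (x AND u OR (u OR NOT z AND z) AND NOT (NOT NOT x AND (y OR NOT y))))
= NOT y AND (x OR NOT x) AND NOT (x AND u OR (u OR NOT z AND z) AND NOT (NOT NOT x AND (y OR NOT y)))
= NOT y AND (x OR NOT x) AND NOT (x AND u OR u AND NOT (NOT NOT x AND (y OR NOT y)))
= NOT y AND (x OR NOT x) AND NOT (x AND u OR u AND NOT NOT NOT x)
= NOT y AND (x OR NOT x) AND NOT (x AND u OR u AND NOT x)
= NOT y AND (x OR NOT x) AND NOT u
= NOT y AND NOT u

NOT y AND NOT u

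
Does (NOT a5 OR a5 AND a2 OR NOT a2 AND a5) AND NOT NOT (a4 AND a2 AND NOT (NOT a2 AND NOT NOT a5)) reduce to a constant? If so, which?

(NOT a5 OR a5 AND a2 OR NOT a2 AND a5) AND NOT NOT (a4 AND a2 AND NOT (NOT a2 AND NOT NOT a5))
= (NOT a5 OR a5) AND NOT NOT (a4 AND a2 AND NOT (NOT a2 AND NOT NOT a5))   [distribution]
= NOT NOT (a4 AND a2 AND NOT (NOT a2 AND NOT NOT a5))   [complement / identity]
= NOT NOT (a4 AND a2 AND (a2 OR NOT a5))   [De Morgan]
= NOT NOT (a4 AND a2)   [absorption]
= a4 AND a2   [double negation]
This depends on a2, a4, so it is not a constant.

no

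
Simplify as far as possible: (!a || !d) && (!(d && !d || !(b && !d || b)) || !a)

(!a || !d) && (!(d && !d || !(b && !d || b)) || !a)
= !d && !(d && !d || !(b && !d || b)) || !a
= !d && !!(b && !d || b) || !a
= !d && (b && !d || b) || !a
= !d && b || !a

!d && b || !a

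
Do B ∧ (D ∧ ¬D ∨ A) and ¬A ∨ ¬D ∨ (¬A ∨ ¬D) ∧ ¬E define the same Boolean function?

E1: B ∧ (D ∧ ¬D ∨ A)
    = B ∧ A
E2: ¬A ∨ ¬D ∨ (¬A ∨ ¬D) ∧ ¬E
    = ¬A ∨ ¬D
These differ: at A=0, B=0, D=0, E=1, E1 = 0 but E2 = 1.

No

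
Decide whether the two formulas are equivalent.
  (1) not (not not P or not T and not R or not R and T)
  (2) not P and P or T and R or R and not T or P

No

E1: not (not not P or not T and not R or not R and T)
    = not (not not P or not R)   (distribution)
    = not P and R   (De Morgan)
E2: not P and P or T and R or R and not T or P
    = not P and P or R or P   (distribution)
    = R or P   (complement / identity)
These differ: at P=1, R=1, T=0, E1 = 0 but E2 = 1.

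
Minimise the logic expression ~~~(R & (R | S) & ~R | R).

~R

~~~(R & (R | S) & ~R | R)
= ~~~(R & ~R | R)   (absorption)
= ~~~R   (complement / identity)
= ~R   (double negation)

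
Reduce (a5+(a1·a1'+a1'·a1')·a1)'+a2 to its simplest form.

(a5+(a1·a1'+a1'·a1')·a1)'+a2
= (a5+a1'·a1)'+a2   [distribution]
= a5'+a2   [complement / identity]

a5'+a2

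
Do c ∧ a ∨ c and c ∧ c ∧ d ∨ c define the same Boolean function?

E1: c ∧ a ∨ c
    = c   [absorption]
E2: c ∧ c ∧ d ∨ c
    = c ∧ d ∨ c   [idempotence]
    = c   [absorption]
Both reduce to c, so they are equivalent.

Yes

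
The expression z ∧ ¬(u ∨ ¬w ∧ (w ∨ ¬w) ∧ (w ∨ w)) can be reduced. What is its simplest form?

z ∧ ¬(u ∨ ¬w ∧ (w ∨ ¬w) ∧ (w ∨ w))
= z ∧ ¬(u ∨ ¬w ∧ (w ∨ ¬w ∧ w))   (distribution)
= z ∧ ¬(u ∨ ¬w ∧ w)   (complement / identity)
= z ∧ ¬u   (complement / identity)

z ∧ ¬u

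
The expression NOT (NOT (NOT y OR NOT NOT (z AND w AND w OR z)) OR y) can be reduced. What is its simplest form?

NOT (NOT (NOT y OR NOT NOT (z AND w AND w OR z)) OR y)
= NOT (NOT (NOT y OR NOT NOT (z AND w OR z)) OR y)
= NOT (y AND NOT (z AND w OR z) OR y)
= NOT (y AND NOT z OR y)
= NOT y

NOT y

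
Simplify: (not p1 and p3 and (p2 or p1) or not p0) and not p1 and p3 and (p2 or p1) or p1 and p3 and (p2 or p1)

p3 and (p2 or p1)

(not p1 and p3 and (p2 or p1) or not p0) and not p1 and p3 and (p2 or p1) or p1 and p3 and (p2 or p1)
= not p1 and p3 and (p2 or p1) or p1 and p3 and (p2 or p1)   [absorption]
= p3 and (p2 or p1)   [distribution]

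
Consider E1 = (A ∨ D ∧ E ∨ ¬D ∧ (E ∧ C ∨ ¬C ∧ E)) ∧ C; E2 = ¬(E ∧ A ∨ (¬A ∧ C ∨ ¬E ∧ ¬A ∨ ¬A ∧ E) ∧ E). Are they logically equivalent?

E1: (A ∨ D ∧ E ∨ ¬D ∧ (E ∧ C ∨ ¬C ∧ E)) ∧ C
    = (A ∨ D ∧ E ∨ ¬D ∧ E) ∧ C   — distribution
    = (A ∨ E) ∧ C   — distribution
E2: ¬(E ∧ A ∨ (¬A ∧ C ∨ ¬E ∧ ¬A ∨ ¬A ∧ E) ∧ E)
    = ¬(E ∧ A ∨ (¬A ∧ C ∨ ¬A) ∧ E)   — distribution
    = ¬(E ∧ A ∨ ¬A ∧ E)   — absorption
    = ¬E   — distribution
These differ: at A=1, C=0, D=1, E=0, E1 = 0 but E2 = 1.

No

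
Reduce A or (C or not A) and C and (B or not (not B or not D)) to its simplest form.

A or C and B

A or (C or not A) and C and (B or not (not B or not D))
= A or (C or not A) and C and (B or B and D)   — De Morgan
= A or (C or not A) and C and B   — absorption
= A or C and B   — absorption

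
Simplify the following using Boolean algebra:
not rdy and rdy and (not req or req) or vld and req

vld and req

not rdy and rdy and (not req or req) or vld and req
= not rdy and rdy or vld and req
= vld and req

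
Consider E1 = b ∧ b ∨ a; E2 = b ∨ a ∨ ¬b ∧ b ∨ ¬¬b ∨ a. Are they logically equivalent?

E1: b ∧ b ∨ a
    = b ∨ a   [idempotence]
E2: b ∨ a ∨ ¬b ∧ b ∨ ¬¬b ∨ a
    = b ∨ a ∨ ¬¬b ∨ a   [complement / identity]
    = b ∨ a ∨ b ∨ a   [double negation]
    = b ∨ a   [idempotence]
Both reduce to b ∨ a, so they are equivalent.

Yes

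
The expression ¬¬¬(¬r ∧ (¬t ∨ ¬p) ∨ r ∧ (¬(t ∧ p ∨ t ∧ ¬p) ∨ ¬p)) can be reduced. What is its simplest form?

¬¬¬(¬r ∧ (¬t ∨ ¬p) ∨ r ∧ (¬(t ∧ p ∨ t ∧ ¬p) ∨ ¬p))
= ¬¬¬(¬r ∧ (¬t ∨ ¬p) ∨ r ∧ (¬t ∨ ¬p))
= ¬¬¬(¬t ∨ ¬p)
= ¬(¬t ∨ ¬p)
= t ∧ p

t ∧ p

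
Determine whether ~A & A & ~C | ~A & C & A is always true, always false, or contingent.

always false

~A & A & ~C | ~A & C & A
= (A & ~C | C & A) & ~A   — distribution
= A & ~A   — distribution
= 0   — complement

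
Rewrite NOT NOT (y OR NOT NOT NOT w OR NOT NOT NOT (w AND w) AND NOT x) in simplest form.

y OR NOT w

NOT NOT (y OR NOT NOT NOT w OR NOT NOT NOT (w AND w) AND NOT x)
= NOT NOT (y OR NOT NOT NOT w OR NOT NOT NOT w AND NOT x)   [idempotence]
= NOT NOT (y OR NOT NOT NOT w)   [absorption]
= NOT NOT (y OR NOT w)   [double negation]
= y OR NOT w   [double negation]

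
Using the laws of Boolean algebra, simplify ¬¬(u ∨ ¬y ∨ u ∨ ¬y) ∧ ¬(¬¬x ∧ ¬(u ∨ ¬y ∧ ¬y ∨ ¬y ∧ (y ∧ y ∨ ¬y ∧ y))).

¬¬(u ∨ ¬y ∨ u ∨ ¬y) ∧ ¬(¬¬x ∧ ¬(u ∨ ¬y ∧ ¬y ∨ ¬y ∧ (y ∧ y ∨ ¬y ∧ y)))
= ¬¬(u ∨ ¬y ∨ u ∨ ¬y) ∧ ¬(¬¬x ∧ ¬(u ∨ ¬y ∧ ¬y ∨ ¬y ∧ y))   [distribution]
= (u ∨ ¬y ∨ u ∨ ¬y) ∧ ¬(¬¬x ∧ ¬(u ∨ ¬y ∧ ¬y ∨ ¬y ∧ y))   [double negation]
= (u ∨ ¬y ∨ u ∨ ¬y) ∧ ¬(¬¬x ∧ ¬(u ∨ ¬y))   [distribution]
= (u ∨ ¬y ∨ u ∨ ¬y) ∧ (¬x ∨ u ∨ ¬y)   [De Morgan]
= (u ∨ ¬y) ∧ ¬x ∨ u ∨ ¬y   [distribution]
= u ∨ ¬y   [absorption]

u ∨ ¬y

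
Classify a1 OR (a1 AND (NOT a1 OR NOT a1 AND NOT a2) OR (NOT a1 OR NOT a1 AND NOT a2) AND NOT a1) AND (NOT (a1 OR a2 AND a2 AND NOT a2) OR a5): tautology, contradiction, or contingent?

tautology

a1 OR (a1 AND (NOT a1 OR NOT a1 AND NOT a2) OR (NOT a1 OR NOT a1 AND NOT a2) AND NOT a1) AND (NOT (a1 OR a2 AND a2 AND NOT a2) OR a5)
= a1 OR (a1 AND (NOT a1 OR NOT a1 AND NOT a2) OR (NOT a1 OR NOT a1 AND NOT a2) AND NOT a1) AND (NOT (a1 OR a2 AND NOT a2) OR a5)   — idempotence
= a1 OR (NOT a1 OR NOT a1 AND NOT a2) AND (NOT (a1 OR a2 AND NOT a2) OR a5)   — distribution
= a1 OR (NOT a1 OR NOT a1 AND NOT a2) AND (NOT a1 OR a5)   — complement / identity
= a1 OR NOT a1 AND (NOT a1 OR a5)   — absorption
= a1 OR NOT a1   — absorption
= TRUE   — complement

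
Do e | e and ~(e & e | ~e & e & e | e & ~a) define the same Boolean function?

E1: e | e
    = e   — idempotence
E2: ~(e & e | ~e & e & e | e & ~a)
    = ~(e & e | ~e & e | e & ~a)   — idempotence
    = ~(e | e & ~a)   — distribution
    = ~e   — absorption
These differ: at a=0, e=0, E1 = 0 but E2 = 1.

No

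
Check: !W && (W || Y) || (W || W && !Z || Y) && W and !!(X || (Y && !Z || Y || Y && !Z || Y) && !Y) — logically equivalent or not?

E1: !W && (W || Y) || (W || W && !Z || Y) && W
    = !W && (W || Y) || (W || Y) && W
    = W || Y
E2: !!(X || (Y && !Z || Y || Y && !Z || Y) && !Y)
    = !!(X || (Y && !Z || Y) && !Y)
    = X || (Y && !Z || Y) && !Y
    = X || Y && !Y
    = X
These differ: at W=1, X=0, Y=1, Z=0, E1 = 1 but E2 = 0.

No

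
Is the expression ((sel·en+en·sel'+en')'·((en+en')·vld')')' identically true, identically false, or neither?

((sel·en+en·sel'+en')'·((en+en')·vld')')'
= ((en+en')'·((en+en')·vld')')'   (distribution)
= en+en'+(en+en')·vld'   (De Morgan)
= en+en'   (absorption)
= 1   (complement)

identically true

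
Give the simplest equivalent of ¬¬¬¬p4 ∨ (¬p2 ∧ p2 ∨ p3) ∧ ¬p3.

p4

¬¬¬¬p4 ∨ (¬p2 ∧ p2 ∨ p3) ∧ ¬p3
= ¬¬¬¬p4 ∨ p3 ∧ ¬p3   [complement / identity]
= ¬¬p4 ∨ p3 ∧ ¬p3   [double negation]
= ¬¬p4   [complement / identity]
= p4   [double negation]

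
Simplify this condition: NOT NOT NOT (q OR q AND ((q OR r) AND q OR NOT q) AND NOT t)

NOT q

NOT NOT NOT (q OR q AND ((q OR r) AND q OR NOT q) AND NOT t)
= NOT (q OR q AND ((q OR r) AND q OR NOT q) AND NOT t)   [double negation]
= NOT (q OR q AND (q OR NOT q) AND NOT t)   [absorption]
= NOT (q OR q AND NOT t)   [complement / identity]
= NOT q   [absorption]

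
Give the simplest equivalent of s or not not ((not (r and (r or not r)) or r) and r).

s or not not ((not (r and (r or not r)) or r) and r)
= s or not not ((not r or r) and r)   [complement / identity]
= s or not not r   [complement / identity]
= s or r   [double negation]

s or r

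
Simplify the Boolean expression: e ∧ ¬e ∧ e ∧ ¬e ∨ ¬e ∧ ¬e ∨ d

¬e ∨ d

e ∧ ¬e ∧ e ∧ ¬e ∨ ¬e ∧ ¬e ∨ d
= e ∧ ¬e ∨ ¬e ∧ ¬e ∨ d   [idempotence]
= ¬e ∨ d   [distribution]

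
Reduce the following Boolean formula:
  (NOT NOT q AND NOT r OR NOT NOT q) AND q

(NOT NOT q AND NOT r OR NOT NOT q) AND q
= NOT NOT q AND q   — absorption
= q AND q   — double negation
= q   — idempotence

q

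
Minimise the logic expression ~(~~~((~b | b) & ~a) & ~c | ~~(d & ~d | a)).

~a

~(~~~((~b | b) & ~a) & ~c | ~~(d & ~d | a))
= ~(~~~((~b | b) & ~a) & ~c | ~~a)
= ~(~((~b | b) & ~a) & ~c | ~~a)
= ~(~~a & ~c | ~~a)
= ~~~a
= ~a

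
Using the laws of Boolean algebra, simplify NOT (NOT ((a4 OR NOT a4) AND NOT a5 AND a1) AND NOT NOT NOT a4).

NOT (NOT ((a4 OR NOT a4) AND NOT a5 AND a1) AND NOT NOT NOT a4)
= NOT (NOT (NOT a5 AND a1) AND NOT NOT NOT a4)
= NOT (NOT (NOT a5 AND a1) AND NOT a4)
= NOT a5 AND a1 OR a4

NOT a5 AND a1 OR a4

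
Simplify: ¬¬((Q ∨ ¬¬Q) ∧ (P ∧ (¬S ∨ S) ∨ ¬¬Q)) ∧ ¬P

Q ∧ ¬P

¬¬((Q ∨ ¬¬Q) ∧ (P ∧ (¬S ∨ S) ∨ ¬¬Q)) ∧ ¬P
= ¬¬(Q ∧ P ∧ (¬S ∨ S) ∨ ¬¬Q) ∧ ¬P   — distribution
= ¬¬(Q ∧ P ∨ ¬¬Q) ∧ ¬P   — complement / identity
= ¬¬(Q ∧ P ∨ Q) ∧ ¬P   — double negation
= (Q ∧ P ∨ Q) ∧ ¬P   — double negation
= Q ∧ ¬P   — absorption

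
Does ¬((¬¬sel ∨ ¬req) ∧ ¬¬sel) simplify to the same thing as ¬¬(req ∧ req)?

E1: ¬((¬¬sel ∨ ¬req) ∧ ¬¬sel)
    = ¬¬¬sel
    = ¬sel
E2: ¬¬(req ∧ req)
    = req ∧ req
    = req
These differ: at req=0, sel=0, E1 = 1 but E2 = 0.

No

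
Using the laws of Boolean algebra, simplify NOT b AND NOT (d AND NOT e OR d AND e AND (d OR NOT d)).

NOT b AND NOT (d AND NOT e OR d AND e AND (d OR NOT d))
= NOT b AND NOT (d AND NOT e OR d AND e)   [complement / identity]
= NOT b AND NOT d   [distribution]

NOT b AND NOT d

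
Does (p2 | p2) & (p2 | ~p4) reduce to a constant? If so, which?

no

(p2 | p2) & (p2 | ~p4)
= p2 | p2 & ~p4   [distribution]
= p2   [absorption]
This depends on p2, so it is not a constant.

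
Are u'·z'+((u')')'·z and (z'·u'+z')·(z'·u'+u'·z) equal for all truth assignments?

No

E1: u'·z'+((u')')'·z
    = u'·z'+u'·z   [double negation]
    = u'   [distribution]
E2: (z'·u'+z')·(z'·u'+u'·z)
    = (z'·u'+z')·u'   [distribution]
    = z'·u'   [absorption]
These differ: at u=0, z=1, E1 = 1 but E2 = 0.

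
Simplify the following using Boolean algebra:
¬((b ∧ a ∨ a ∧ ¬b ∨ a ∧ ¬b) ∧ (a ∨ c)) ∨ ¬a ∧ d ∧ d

¬a

¬((b ∧ a ∨ a ∧ ¬b ∨ a ∧ ¬b) ∧ (a ∨ c)) ∨ ¬a ∧ d ∧ d
= ¬((b ∧ a ∨ a ∧ ¬b) ∧ (a ∨ c)) ∨ ¬a ∧ d ∧ d   (idempotence)
= ¬((b ∧ a ∨ a ∧ ¬b) ∧ (a ∨ c)) ∨ ¬a ∧ d   (idempotence)
= ¬(a ∧ (a ∨ c)) ∨ ¬a ∧ d   (distribution)
= ¬a ∨ ¬a ∧ d   (absorption)
= ¬a   (absorption)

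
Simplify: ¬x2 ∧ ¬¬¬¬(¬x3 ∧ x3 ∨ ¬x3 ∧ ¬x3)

¬x2 ∧ ¬¬¬¬(¬x3 ∧ x3 ∨ ¬x3 ∧ ¬x3)
= ¬x2 ∧ ¬¬¬¬¬x3   — distribution
= ¬x2 ∧ ¬¬¬x3   — double negation
= ¬x2 ∧ ¬x3   — double negation

¬x2 ∧ ¬x3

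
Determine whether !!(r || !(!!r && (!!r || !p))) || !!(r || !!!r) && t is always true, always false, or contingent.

!!(r || !(!!r && (!!r || !p))) || !!(r || !!!r) && t
= !!(r || !!!r) || !!(r || !!!r) && t   — absorption
= !!(r || !!!r)   — absorption
= r || !!!r   — double negation
= r || !r   — double negation
= true   — complement

always true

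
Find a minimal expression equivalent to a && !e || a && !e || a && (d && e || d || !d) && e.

a

a && !e || a && !e || a && (d && e || d || !d) && e
= a && !e || a && !e || a && (d || !d) && e   — absorption
= a && !e || a && !e || a && e   — complement / identity
= a && !e || a && e   — idempotence
= a   — distribution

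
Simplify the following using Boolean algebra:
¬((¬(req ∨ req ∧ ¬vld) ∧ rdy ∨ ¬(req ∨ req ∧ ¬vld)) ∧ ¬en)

¬((¬(req ∨ req ∧ ¬vld) ∧ rdy ∨ ¬(req ∨ req ∧ ¬vld)) ∧ ¬en)
= ¬(¬(req ∨ req ∧ ¬vld) ∧ ¬en)
= ¬(¬req ∧ ¬en)
= req ∨ en

req ∨ en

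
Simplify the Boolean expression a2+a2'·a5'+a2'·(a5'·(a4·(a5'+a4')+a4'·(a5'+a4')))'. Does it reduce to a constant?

1

a2+a2'·a5'+a2'·(a5'·(a4·(a5'+a4')+a4'·(a5'+a4')))'
= a2+a2'·a5'+a2'·(a5'·(a5'+a4'))'
= a2+a2'·a5'+a2'·(a5')'
= a2+a2'·a5'+a2'·a5
= a2+a2'
= 1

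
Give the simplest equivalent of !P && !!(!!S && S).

!P && !!(!!S && S)
= !P && !!S && S   (double negation)
= !P && S && S   (double negation)
= !P && S   (idempotence)

!P && S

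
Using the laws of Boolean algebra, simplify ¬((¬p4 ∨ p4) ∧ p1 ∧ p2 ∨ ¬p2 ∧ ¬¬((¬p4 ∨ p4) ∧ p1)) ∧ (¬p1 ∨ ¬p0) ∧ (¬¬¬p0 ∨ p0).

¬p1

¬((¬p4 ∨ p4) ∧ p1 ∧ p2 ∨ ¬p2 ∧ ¬¬((¬p4 ∨ p4) ∧ p1)) ∧ (¬p1 ∨ ¬p0) ∧ (¬¬¬p0 ∨ p0)
= ¬((¬p4 ∨ p4) ∧ p1 ∧ p2 ∨ ¬p2 ∧ ¬¬((¬p4 ∨ p4) ∧ p1)) ∧ (¬p1 ∨ ¬p0) ∧ (¬p0 ∨ p0)   [double negation]
= ¬((¬p4 ∨ p4) ∧ p1 ∧ p2 ∨ ¬p2 ∧ (¬p4 ∨ p4) ∧ p1) ∧ (¬p1 ∨ ¬p0) ∧ (¬p0 ∨ p0)   [double negation]
= ¬((¬p4 ∨ p4) ∧ p1) ∧ (¬p1 ∨ ¬p0) ∧ (¬p0 ∨ p0)   [distribution]
= ¬p1 ∧ (¬p1 ∨ ¬p0) ∧ (¬p0 ∨ p0)   [complement / identity]
= ¬p1 ∧ (¬p1 ∨ ¬p0)   [complement / identity]
= ¬p1   [absorption]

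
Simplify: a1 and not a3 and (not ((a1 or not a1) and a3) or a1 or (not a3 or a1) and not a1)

a1 and not a3 and (not ((a1 or not a1) and a3) or a1 or (not a3 or a1) and not a1)
= a1 and not a3 and (not a3 or a1 or (not a3 or a1) and not a1)   [complement / identity]
= a1 and not a3 and (not a3 or a1)   [absorption]
= a1 and not a3   [absorption]

a1 and not a3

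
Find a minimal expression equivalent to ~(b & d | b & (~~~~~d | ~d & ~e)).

~b

~(b & d | b & (~~~~~d | ~d & ~e))
= ~(b & d | b & (~~~d | ~d & ~e))
= ~(b & d | b & (~d | ~d & ~e))
= ~(b & d | b & ~d)
= ~b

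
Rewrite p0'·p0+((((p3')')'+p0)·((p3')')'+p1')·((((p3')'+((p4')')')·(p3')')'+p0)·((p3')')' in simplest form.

p0'·p0+((((p3')')'+p0)·((p3')')'+p1')·((((p3')'+((p4')')')·(p3')')'+p0)·((p3')')'
= p0'·p0+((((p3')')'+p0)·((p3')')'+p1')·((((p3')'+p4')·(p3')')'+p0)·((p3')')'   [double negation]
= p0'·p0+((((p3')')'+p0)·((p3')')'+p1')·(((p3')')'+p0)·((p3')')'   [absorption]
= ((((p3')')'+p0)·((p3')')'+p1')·(((p3')')'+p0)·((p3')')'   [complement / identity]
= (((p3')')'+p0)·((p3')')'   [absorption]
= ((p3')')'   [absorption]
= p3'   [double negation]

p3'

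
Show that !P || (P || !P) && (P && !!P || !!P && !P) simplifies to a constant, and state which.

true

!P || (P || !P) && (P && !!P || !!P && !P)
= !P || (P || !P) && !!P   (distribution)
= !P || (P || !P) && P   (double negation)
= !P || P   (complement / identity)
= true   (complement)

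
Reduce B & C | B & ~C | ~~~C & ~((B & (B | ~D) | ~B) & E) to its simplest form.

B | ~C & ~E

B & C | B & ~C | ~~~C & ~((B & (B | ~D) | ~B) & E)
= B | ~~~C & ~((B & (B | ~D) | ~B) & E)   [distribution]
= B | ~~~C & ~((B | ~B) & E)   [absorption]
= B | ~~~C & ~E   [complement / identity]
= B | ~C & ~E   [double negation]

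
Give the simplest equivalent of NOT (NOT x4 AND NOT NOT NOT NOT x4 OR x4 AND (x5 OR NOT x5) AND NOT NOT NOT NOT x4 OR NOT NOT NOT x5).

NOT (NOT x4 AND NOT NOT NOT NOT x4 OR x4 AND (x5 OR NOT x5) AND NOT NOT NOT NOT x4 OR NOT NOT NOT x5)
= NOT (NOT x4 AND NOT NOT NOT NOT x4 OR x4 AND (x5 OR NOT x5) AND NOT NOT NOT NOT x4 OR NOT x5)   — double negation
= NOT (NOT x4 AND NOT NOT NOT NOT x4 OR x4 AND NOT NOT NOT NOT x4 OR NOT x5)   — complement / identity
= NOT (NOT NOT NOT NOT x4 OR NOT x5)   — distribution
= NOT NOT NOT x4 AND x5   — De Morgan
= NOT x4 AND x5   — double negation

NOT x4 AND x5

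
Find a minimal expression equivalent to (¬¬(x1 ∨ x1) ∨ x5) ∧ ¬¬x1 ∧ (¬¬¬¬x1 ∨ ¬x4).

x1

(¬¬(x1 ∨ x1) ∨ x5) ∧ ¬¬x1 ∧ (¬¬¬¬x1 ∨ ¬x4)
= (¬¬(x1 ∨ x1) ∨ x5) ∧ ¬¬x1 ∧ (¬¬x1 ∨ ¬x4)   — double negation
= (¬¬x1 ∨ x5) ∧ ¬¬x1 ∧ (¬¬x1 ∨ ¬x4)   — idempotence
= ¬¬x1 ∧ (¬¬x1 ∨ ¬x4)   — absorption
= ¬¬x1   — absorption
= x1   — double negation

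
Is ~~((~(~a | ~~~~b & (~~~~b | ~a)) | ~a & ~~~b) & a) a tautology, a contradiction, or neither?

~~((~(~a | ~~~~b & (~~~~b | ~a)) | ~a & ~~~b) & a)
= (~(~a | ~~~~b & (~~~~b | ~a)) | ~a & ~~~b) & a   — double negation
= (~(~a | ~~~~b) | ~a & ~~~b) & a   — absorption
= (a & ~~~b | ~a & ~~~b) & a   — De Morgan
= ~~~b & a   — distribution
= ~b & a   — double negation
This depends on a, b, so it is not a constant.

neither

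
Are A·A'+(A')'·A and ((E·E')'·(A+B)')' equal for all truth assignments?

E1: A·A'+(A')'·A
    = A·A'+A·A
    = A
E2: ((E·E')'·(A+B)')'
    = E·E'+A+B
    = A+B
These differ: at A=0, B=1, E=0, E1 = 0 but E2 = 1.

No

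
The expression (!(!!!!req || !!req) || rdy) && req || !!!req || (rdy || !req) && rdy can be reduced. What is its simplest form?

(!(!!!!req || !!req) || rdy) && req || !!!req || (rdy || !req) && rdy
= (!(!!!!req || !!req) || rdy) && req || !!!req || rdy   — absorption
= (!(!!req || !!req) || rdy) && req || !!!req || rdy   — double negation
= (!!!req || rdy) && req || !!!req || rdy   — idempotence
= !!!req || rdy   — absorption
= !req || rdy   — double negation

!req || rdy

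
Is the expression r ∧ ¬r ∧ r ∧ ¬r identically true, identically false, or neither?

identically false

r ∧ ¬r ∧ r ∧ ¬r
= r ∧ ¬r
= False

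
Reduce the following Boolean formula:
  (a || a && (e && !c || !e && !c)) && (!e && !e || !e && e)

a && !e

(a || a && (e && !c || !e && !c)) && (!e && !e || !e && e)
= (a || a && !c) && (!e && !e || !e && e)   [distribution]
= (a || a && !c) && !e   [distribution]
= a && !e   [absorption]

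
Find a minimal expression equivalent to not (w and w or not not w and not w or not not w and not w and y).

not w

not (w and w or not not w and not w or not not w and not w and y)
= not (w and w or not not w and not w)   — absorption
= not (w and w or w and not w)   — double negation
= not w   — distribution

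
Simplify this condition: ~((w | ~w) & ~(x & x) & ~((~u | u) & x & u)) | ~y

~((w | ~w) & ~(x & x) & ~((~u | u) & x & u)) | ~y
= ~(~(x & x) & ~((~u | u) & x & u)) | ~y   (complement / identity)
= ~(~(x & x) & ~(x & u)) | ~y   (complement / identity)
= x & x | x & u | ~y   (De Morgan)
= x & (x | u) | ~y   (distribution)
= x | ~y   (absorption)

x | ~y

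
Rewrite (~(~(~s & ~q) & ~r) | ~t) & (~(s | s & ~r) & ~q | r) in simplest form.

~s & ~q | r

(~(~(~s & ~q) & ~r) | ~t) & (~(s | s & ~r) & ~q | r)
= (~(~(~s & ~q) & ~r) | ~t) & (~s & ~q | r)   [absorption]
= (~s & ~q | r | ~t) & (~s & ~q | r)   [De Morgan]
= ~s & ~q | r   [absorption]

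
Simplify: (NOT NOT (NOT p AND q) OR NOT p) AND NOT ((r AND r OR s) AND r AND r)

(NOT NOT (NOT p AND q) OR NOT p) AND NOT ((r AND r OR s) AND r AND r)
= (NOT p AND q OR NOT p) AND NOT ((r AND r OR s) AND r AND r)   — double negation
= (NOT p AND q OR NOT p) AND NOT (r AND r)   — absorption
= NOT p AND NOT (r AND r)   — absorption
= NOT p AND NOT r   — idempotence

NOT p AND NOT r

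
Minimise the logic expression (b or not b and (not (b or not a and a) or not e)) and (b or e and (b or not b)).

(b or not b and (not (b or not a and a) or not e)) and (b or e and (b or not b))
= (b or not b and (not (b or not a and a) or not e)) and (b or e)
= (b or not b and (not b or not e)) and (b or e)
= (b or not b) and (b or e)
= b or e

b or e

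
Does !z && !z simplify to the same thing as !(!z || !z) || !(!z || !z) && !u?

E1: !z && !z
    = !z   (idempotence)
E2: !(!z || !z) || !(!z || !z) && !u
    = !(!z || !z)   (absorption)
    = z && z   (De Morgan)
    = z   (idempotence)
These differ: at u=0, z=0, E1 = 1 but E2 = 0.

No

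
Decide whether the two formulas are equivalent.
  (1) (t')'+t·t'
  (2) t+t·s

Yes

E1: (t')'+t·t'
    = t+t·t'
    = t
E2: t+t·s
    = t
Both reduce to t, so they are equivalent.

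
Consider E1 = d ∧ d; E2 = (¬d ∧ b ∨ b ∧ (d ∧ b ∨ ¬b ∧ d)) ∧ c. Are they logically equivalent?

E1: d ∧ d
    = d   [idempotence]
E2: (¬d ∧ b ∨ b ∧ (d ∧ b ∨ ¬b ∧ d)) ∧ c
    = (¬d ∧ b ∨ b ∧ d) ∧ c   [distribution]
    = b ∧ c   [distribution]
These differ: at b=0, c=0, d=1, E1 = 1 but E2 = 0.

No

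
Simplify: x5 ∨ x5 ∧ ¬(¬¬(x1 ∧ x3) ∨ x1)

x5 ∨ x5 ∧ ¬(¬¬(x1 ∧ x3) ∨ x1)
= x5 ∨ x5 ∧ ¬(x1 ∧ x3 ∨ x1)
= x5 ∨ x5 ∧ ¬x1
= x5

x5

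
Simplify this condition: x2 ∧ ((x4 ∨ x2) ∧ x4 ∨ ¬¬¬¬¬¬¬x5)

x2 ∧ (x4 ∨ ¬x5)

x2 ∧ ((x4 ∨ x2) ∧ x4 ∨ ¬¬¬¬¬¬¬x5)
= x2 ∧ (x4 ∨ ¬¬¬¬¬¬¬x5)   — absorption
= x2 ∧ (x4 ∨ ¬¬¬¬¬x5)   — double negation
= x2 ∧ (x4 ∨ ¬¬¬x5)   — double negation
= x2 ∧ (x4 ∨ ¬x5)   — double negation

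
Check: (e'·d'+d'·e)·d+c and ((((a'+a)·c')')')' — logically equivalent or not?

Yes

E1: (e'·d'+d'·e)·d+c
    = d'·d+c
    = c
E2: ((((a'+a)·c')')')'
    = (((c')')')'
    = (c')'
    = c
Both reduce to c, so they are equivalent.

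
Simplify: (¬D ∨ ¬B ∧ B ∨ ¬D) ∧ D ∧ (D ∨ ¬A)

(¬D ∨ ¬B ∧ B ∨ ¬D) ∧ D ∧ (D ∨ ¬A)
= (¬D ∨ ¬B ∧ B ∨ ¬D) ∧ D   (absorption)
= (¬D ∨ ¬D) ∧ D   (complement / identity)
= ¬D ∧ D   (idempotence)
= False   (complement)

False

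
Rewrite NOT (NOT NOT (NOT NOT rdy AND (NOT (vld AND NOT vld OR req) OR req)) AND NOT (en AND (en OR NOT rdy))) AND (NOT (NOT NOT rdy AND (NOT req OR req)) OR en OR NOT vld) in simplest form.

NOT rdy OR en

NOT (NOT NOT (NOT NOT rdy AND (NOT (vld AND NOT vld OR req) OR req)) AND NOT (en AND (en OR NOT rdy))) AND (NOT (NOT NOT rdy AND (NOT req OR req)) OR en OR NOT vld)
= NOT (NOT NOT (NOT NOT rdy AND (NOT req OR req)) AND NOT (en AND (en OR NOT rdy))) AND (NOT (NOT NOT rdy AND (NOT req OR req)) OR en OR NOT vld)   (complement / identity)
= NOT (NOT NOT (NOT NOT rdy AND (NOT req OR req)) AND NOT en) AND (NOT (NOT NOT rdy AND (NOT req OR req)) OR en OR NOT vld)   (absorption)
= (NOT (NOT NOT rdy AND (NOT req OR req)) OR en) AND (NOT (NOT NOT rdy AND (NOT req OR req)) OR en OR NOT vld)   (De Morgan)
= NOT (NOT NOT rdy AND (NOT req OR req)) OR en   (absorption)
= NOT NOT NOT rdy OR en   (complement / identity)
= NOT rdy OR en   (double negation)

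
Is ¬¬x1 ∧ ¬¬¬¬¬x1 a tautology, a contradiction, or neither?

¬¬x1 ∧ ¬¬¬¬¬x1
= x1 ∧ ¬¬¬¬¬x1   — double negation
= x1 ∧ ¬¬¬x1   — double negation
= x1 ∧ ¬x1   — double negation
= False   — complement

contradiction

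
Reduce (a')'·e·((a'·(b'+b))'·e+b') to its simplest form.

a·e

(a')'·e·((a'·(b'+b))'·e+b')
= (a')'·e·((a')'·e+b')   [complement / identity]
= (a')'·e   [absorption]
= a·e   [double negation]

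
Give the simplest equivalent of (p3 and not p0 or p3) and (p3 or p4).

(p3 and not p0 or p3) and (p3 or p4)
= p3 and (p3 or p4)   — absorption
= p3   — absorption

p3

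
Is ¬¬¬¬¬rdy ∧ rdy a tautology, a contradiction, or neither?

contradiction

¬¬¬¬¬rdy ∧ rdy
= ¬¬¬rdy ∧ rdy   [double negation]
= ¬rdy ∧ rdy   [double negation]
= False   [complement]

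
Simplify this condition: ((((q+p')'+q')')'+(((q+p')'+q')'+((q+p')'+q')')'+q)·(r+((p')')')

r+p'

((((q+p')'+q')')'+(((q+p')'+q')'+((q+p')'+q')')'+q)·(r+((p')')')
= ((((q+p')'+q')')'+(((q+p')'+q')')'+q)·(r+((p')')')   — idempotence
= ((((q+p')'+q')')'+q)·(r+((p')')')   — idempotence
= (((q+p')·q)'+q)·(r+((p')')')   — De Morgan
= (q'+q)·(r+((p')')')   — absorption
= r+((p')')'   — complement / identity
= r+p'   — double negation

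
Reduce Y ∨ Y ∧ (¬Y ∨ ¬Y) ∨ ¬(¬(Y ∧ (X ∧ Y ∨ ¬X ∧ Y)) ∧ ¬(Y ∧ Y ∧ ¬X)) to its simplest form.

Y

Y ∨ Y ∧ (¬Y ∨ ¬Y) ∨ ¬(¬(Y ∧ (X ∧ Y ∨ ¬X ∧ Y)) ∧ ¬(Y ∧ Y ∧ ¬X))
= Y ∨ Y ∧ (¬Y ∨ ¬Y) ∨ ¬(¬(Y ∧ Y) ∧ ¬(Y ∧ Y ∧ ¬X))   [distribution]
= Y ∨ Y ∧ (¬Y ∨ ¬Y) ∨ Y ∧ Y ∨ Y ∧ Y ∧ ¬X   [De Morgan]
= Y ∨ Y ∧ (¬Y ∨ ¬Y) ∨ Y ∧ Y   [absorption]
= Y ∨ Y ∧ ¬Y ∨ Y ∧ Y   [idempotence]
= Y ∨ Y   [distribution]
= Y   [idempotence]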